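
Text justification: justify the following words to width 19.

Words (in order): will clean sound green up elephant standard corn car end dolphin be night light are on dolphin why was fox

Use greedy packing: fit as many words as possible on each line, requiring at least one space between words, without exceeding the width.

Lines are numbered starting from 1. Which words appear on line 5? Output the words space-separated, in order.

Line 1: ['will', 'clean', 'sound'] (min_width=16, slack=3)
Line 2: ['green', 'up', 'elephant'] (min_width=17, slack=2)
Line 3: ['standard', 'corn', 'car'] (min_width=17, slack=2)
Line 4: ['end', 'dolphin', 'be'] (min_width=14, slack=5)
Line 5: ['night', 'light', 'are', 'on'] (min_width=18, slack=1)
Line 6: ['dolphin', 'why', 'was', 'fox'] (min_width=19, slack=0)

Answer: night light are on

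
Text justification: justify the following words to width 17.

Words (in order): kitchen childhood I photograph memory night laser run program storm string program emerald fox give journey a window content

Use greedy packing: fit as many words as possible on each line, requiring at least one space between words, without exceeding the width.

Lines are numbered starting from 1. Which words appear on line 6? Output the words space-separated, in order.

Answer: program emerald

Derivation:
Line 1: ['kitchen', 'childhood'] (min_width=17, slack=0)
Line 2: ['I', 'photograph'] (min_width=12, slack=5)
Line 3: ['memory', 'night'] (min_width=12, slack=5)
Line 4: ['laser', 'run', 'program'] (min_width=17, slack=0)
Line 5: ['storm', 'string'] (min_width=12, slack=5)
Line 6: ['program', 'emerald'] (min_width=15, slack=2)
Line 7: ['fox', 'give', 'journey'] (min_width=16, slack=1)
Line 8: ['a', 'window', 'content'] (min_width=16, slack=1)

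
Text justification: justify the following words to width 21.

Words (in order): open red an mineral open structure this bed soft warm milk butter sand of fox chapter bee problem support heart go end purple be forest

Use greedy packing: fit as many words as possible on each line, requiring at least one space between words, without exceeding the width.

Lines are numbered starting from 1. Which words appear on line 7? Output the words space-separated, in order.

Line 1: ['open', 'red', 'an', 'mineral'] (min_width=19, slack=2)
Line 2: ['open', 'structure', 'this'] (min_width=19, slack=2)
Line 3: ['bed', 'soft', 'warm', 'milk'] (min_width=18, slack=3)
Line 4: ['butter', 'sand', 'of', 'fox'] (min_width=18, slack=3)
Line 5: ['chapter', 'bee', 'problem'] (min_width=19, slack=2)
Line 6: ['support', 'heart', 'go', 'end'] (min_width=20, slack=1)
Line 7: ['purple', 'be', 'forest'] (min_width=16, slack=5)

Answer: purple be forest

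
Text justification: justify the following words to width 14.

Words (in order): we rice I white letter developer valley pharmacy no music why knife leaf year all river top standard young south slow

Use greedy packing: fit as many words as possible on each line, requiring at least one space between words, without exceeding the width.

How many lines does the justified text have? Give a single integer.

Line 1: ['we', 'rice', 'I'] (min_width=9, slack=5)
Line 2: ['white', 'letter'] (min_width=12, slack=2)
Line 3: ['developer'] (min_width=9, slack=5)
Line 4: ['valley'] (min_width=6, slack=8)
Line 5: ['pharmacy', 'no'] (min_width=11, slack=3)
Line 6: ['music', 'why'] (min_width=9, slack=5)
Line 7: ['knife', 'leaf'] (min_width=10, slack=4)
Line 8: ['year', 'all', 'river'] (min_width=14, slack=0)
Line 9: ['top', 'standard'] (min_width=12, slack=2)
Line 10: ['young', 'south'] (min_width=11, slack=3)
Line 11: ['slow'] (min_width=4, slack=10)
Total lines: 11

Answer: 11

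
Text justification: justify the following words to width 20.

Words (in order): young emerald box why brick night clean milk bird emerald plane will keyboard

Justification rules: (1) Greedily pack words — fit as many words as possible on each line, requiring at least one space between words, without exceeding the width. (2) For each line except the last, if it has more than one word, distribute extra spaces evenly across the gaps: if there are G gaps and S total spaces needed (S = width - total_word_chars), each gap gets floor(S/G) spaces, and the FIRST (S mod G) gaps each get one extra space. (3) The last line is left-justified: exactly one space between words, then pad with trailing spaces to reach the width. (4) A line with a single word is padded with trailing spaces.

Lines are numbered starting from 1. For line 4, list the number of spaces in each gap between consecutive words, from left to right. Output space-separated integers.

Line 1: ['young', 'emerald', 'box'] (min_width=17, slack=3)
Line 2: ['why', 'brick', 'night'] (min_width=15, slack=5)
Line 3: ['clean', 'milk', 'bird'] (min_width=15, slack=5)
Line 4: ['emerald', 'plane', 'will'] (min_width=18, slack=2)
Line 5: ['keyboard'] (min_width=8, slack=12)

Answer: 2 2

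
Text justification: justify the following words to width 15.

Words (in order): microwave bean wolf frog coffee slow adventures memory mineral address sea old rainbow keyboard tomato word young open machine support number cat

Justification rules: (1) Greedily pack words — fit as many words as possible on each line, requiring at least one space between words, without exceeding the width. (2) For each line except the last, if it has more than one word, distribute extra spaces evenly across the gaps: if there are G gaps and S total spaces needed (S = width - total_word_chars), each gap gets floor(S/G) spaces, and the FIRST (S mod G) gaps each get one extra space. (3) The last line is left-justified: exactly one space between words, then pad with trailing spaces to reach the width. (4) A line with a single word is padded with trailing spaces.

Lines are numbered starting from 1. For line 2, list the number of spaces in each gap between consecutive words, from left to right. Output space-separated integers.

Line 1: ['microwave', 'bean'] (min_width=14, slack=1)
Line 2: ['wolf', 'frog'] (min_width=9, slack=6)
Line 3: ['coffee', 'slow'] (min_width=11, slack=4)
Line 4: ['adventures'] (min_width=10, slack=5)
Line 5: ['memory', 'mineral'] (min_width=14, slack=1)
Line 6: ['address', 'sea', 'old'] (min_width=15, slack=0)
Line 7: ['rainbow'] (min_width=7, slack=8)
Line 8: ['keyboard', 'tomato'] (min_width=15, slack=0)
Line 9: ['word', 'young', 'open'] (min_width=15, slack=0)
Line 10: ['machine', 'support'] (min_width=15, slack=0)
Line 11: ['number', 'cat'] (min_width=10, slack=5)

Answer: 7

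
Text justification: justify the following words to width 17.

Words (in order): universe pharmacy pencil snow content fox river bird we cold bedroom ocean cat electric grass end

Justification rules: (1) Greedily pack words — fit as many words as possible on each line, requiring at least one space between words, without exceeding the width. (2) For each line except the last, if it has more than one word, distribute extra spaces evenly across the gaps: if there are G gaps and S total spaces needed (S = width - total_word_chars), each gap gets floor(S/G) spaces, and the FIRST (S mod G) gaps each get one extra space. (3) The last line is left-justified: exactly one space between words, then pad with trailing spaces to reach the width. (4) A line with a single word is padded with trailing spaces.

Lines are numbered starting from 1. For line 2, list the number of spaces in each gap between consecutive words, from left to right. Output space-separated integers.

Answer: 7

Derivation:
Line 1: ['universe', 'pharmacy'] (min_width=17, slack=0)
Line 2: ['pencil', 'snow'] (min_width=11, slack=6)
Line 3: ['content', 'fox', 'river'] (min_width=17, slack=0)
Line 4: ['bird', 'we', 'cold'] (min_width=12, slack=5)
Line 5: ['bedroom', 'ocean', 'cat'] (min_width=17, slack=0)
Line 6: ['electric', 'grass'] (min_width=14, slack=3)
Line 7: ['end'] (min_width=3, slack=14)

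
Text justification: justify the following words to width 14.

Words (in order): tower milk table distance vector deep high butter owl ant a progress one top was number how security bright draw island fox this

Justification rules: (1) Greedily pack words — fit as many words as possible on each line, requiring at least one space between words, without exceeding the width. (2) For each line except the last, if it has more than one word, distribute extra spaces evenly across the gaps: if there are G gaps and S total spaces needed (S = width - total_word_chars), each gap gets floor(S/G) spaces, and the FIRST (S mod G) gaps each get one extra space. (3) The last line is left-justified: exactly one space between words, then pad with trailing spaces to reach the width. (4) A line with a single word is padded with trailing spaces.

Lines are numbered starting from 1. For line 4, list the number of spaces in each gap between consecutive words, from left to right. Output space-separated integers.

Answer: 4

Derivation:
Line 1: ['tower', 'milk'] (min_width=10, slack=4)
Line 2: ['table', 'distance'] (min_width=14, slack=0)
Line 3: ['vector', 'deep'] (min_width=11, slack=3)
Line 4: ['high', 'butter'] (min_width=11, slack=3)
Line 5: ['owl', 'ant', 'a'] (min_width=9, slack=5)
Line 6: ['progress', 'one'] (min_width=12, slack=2)
Line 7: ['top', 'was', 'number'] (min_width=14, slack=0)
Line 8: ['how', 'security'] (min_width=12, slack=2)
Line 9: ['bright', 'draw'] (min_width=11, slack=3)
Line 10: ['island', 'fox'] (min_width=10, slack=4)
Line 11: ['this'] (min_width=4, slack=10)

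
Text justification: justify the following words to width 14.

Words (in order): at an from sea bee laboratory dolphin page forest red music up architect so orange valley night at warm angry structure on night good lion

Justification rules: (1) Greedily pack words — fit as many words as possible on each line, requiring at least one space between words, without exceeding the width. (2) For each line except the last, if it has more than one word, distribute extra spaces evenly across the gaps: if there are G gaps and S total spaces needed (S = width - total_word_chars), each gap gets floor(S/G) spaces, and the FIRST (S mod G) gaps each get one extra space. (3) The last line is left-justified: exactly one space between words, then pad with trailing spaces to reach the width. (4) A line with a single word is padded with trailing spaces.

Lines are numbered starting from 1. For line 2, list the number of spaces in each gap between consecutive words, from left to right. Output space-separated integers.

Answer: 1

Derivation:
Line 1: ['at', 'an', 'from', 'sea'] (min_width=14, slack=0)
Line 2: ['bee', 'laboratory'] (min_width=14, slack=0)
Line 3: ['dolphin', 'page'] (min_width=12, slack=2)
Line 4: ['forest', 'red'] (min_width=10, slack=4)
Line 5: ['music', 'up'] (min_width=8, slack=6)
Line 6: ['architect', 'so'] (min_width=12, slack=2)
Line 7: ['orange', 'valley'] (min_width=13, slack=1)
Line 8: ['night', 'at', 'warm'] (min_width=13, slack=1)
Line 9: ['angry'] (min_width=5, slack=9)
Line 10: ['structure', 'on'] (min_width=12, slack=2)
Line 11: ['night', 'good'] (min_width=10, slack=4)
Line 12: ['lion'] (min_width=4, slack=10)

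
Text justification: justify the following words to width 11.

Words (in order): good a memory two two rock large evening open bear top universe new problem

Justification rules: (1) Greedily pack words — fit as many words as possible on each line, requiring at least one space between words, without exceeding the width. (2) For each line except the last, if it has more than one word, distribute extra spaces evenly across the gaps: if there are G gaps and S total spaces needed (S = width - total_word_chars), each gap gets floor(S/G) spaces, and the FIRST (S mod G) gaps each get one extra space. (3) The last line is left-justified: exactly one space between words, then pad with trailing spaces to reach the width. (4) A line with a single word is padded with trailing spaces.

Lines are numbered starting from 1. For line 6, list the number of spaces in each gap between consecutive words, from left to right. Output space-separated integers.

Answer: 3

Derivation:
Line 1: ['good', 'a'] (min_width=6, slack=5)
Line 2: ['memory', 'two'] (min_width=10, slack=1)
Line 3: ['two', 'rock'] (min_width=8, slack=3)
Line 4: ['large'] (min_width=5, slack=6)
Line 5: ['evening'] (min_width=7, slack=4)
Line 6: ['open', 'bear'] (min_width=9, slack=2)
Line 7: ['top'] (min_width=3, slack=8)
Line 8: ['universe'] (min_width=8, slack=3)
Line 9: ['new', 'problem'] (min_width=11, slack=0)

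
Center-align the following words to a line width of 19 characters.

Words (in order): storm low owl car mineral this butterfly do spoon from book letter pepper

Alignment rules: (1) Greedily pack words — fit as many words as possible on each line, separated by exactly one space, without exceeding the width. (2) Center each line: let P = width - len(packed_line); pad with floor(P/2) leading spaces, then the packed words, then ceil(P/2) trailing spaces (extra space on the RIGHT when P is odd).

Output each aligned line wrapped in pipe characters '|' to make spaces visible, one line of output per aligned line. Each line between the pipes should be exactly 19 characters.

Answer: | storm low owl car |
|   mineral this    |
|butterfly do spoon |
| from book letter  |
|      pepper       |

Derivation:
Line 1: ['storm', 'low', 'owl', 'car'] (min_width=17, slack=2)
Line 2: ['mineral', 'this'] (min_width=12, slack=7)
Line 3: ['butterfly', 'do', 'spoon'] (min_width=18, slack=1)
Line 4: ['from', 'book', 'letter'] (min_width=16, slack=3)
Line 5: ['pepper'] (min_width=6, slack=13)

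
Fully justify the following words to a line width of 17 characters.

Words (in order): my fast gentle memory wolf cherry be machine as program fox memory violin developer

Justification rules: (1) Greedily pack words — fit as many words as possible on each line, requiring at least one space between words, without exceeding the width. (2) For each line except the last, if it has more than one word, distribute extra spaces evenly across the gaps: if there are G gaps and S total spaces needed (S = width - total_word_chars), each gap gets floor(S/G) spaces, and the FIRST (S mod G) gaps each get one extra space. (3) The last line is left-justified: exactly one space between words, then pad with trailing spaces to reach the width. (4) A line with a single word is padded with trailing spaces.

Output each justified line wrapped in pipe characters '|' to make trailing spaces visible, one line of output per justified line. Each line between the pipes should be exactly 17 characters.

Answer: |my   fast  gentle|
|memory       wolf|
|cherry be machine|
|as   program  fox|
|memory     violin|
|developer        |

Derivation:
Line 1: ['my', 'fast', 'gentle'] (min_width=14, slack=3)
Line 2: ['memory', 'wolf'] (min_width=11, slack=6)
Line 3: ['cherry', 'be', 'machine'] (min_width=17, slack=0)
Line 4: ['as', 'program', 'fox'] (min_width=14, slack=3)
Line 5: ['memory', 'violin'] (min_width=13, slack=4)
Line 6: ['developer'] (min_width=9, slack=8)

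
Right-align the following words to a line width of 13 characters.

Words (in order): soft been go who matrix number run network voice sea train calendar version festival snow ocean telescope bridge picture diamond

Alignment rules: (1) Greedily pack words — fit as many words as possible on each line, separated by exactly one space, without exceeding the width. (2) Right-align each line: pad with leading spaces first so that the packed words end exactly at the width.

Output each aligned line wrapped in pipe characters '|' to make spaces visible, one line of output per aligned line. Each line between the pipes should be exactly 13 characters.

Line 1: ['soft', 'been', 'go'] (min_width=12, slack=1)
Line 2: ['who', 'matrix'] (min_width=10, slack=3)
Line 3: ['number', 'run'] (min_width=10, slack=3)
Line 4: ['network', 'voice'] (min_width=13, slack=0)
Line 5: ['sea', 'train'] (min_width=9, slack=4)
Line 6: ['calendar'] (min_width=8, slack=5)
Line 7: ['version'] (min_width=7, slack=6)
Line 8: ['festival', 'snow'] (min_width=13, slack=0)
Line 9: ['ocean'] (min_width=5, slack=8)
Line 10: ['telescope'] (min_width=9, slack=4)
Line 11: ['bridge'] (min_width=6, slack=7)
Line 12: ['picture'] (min_width=7, slack=6)
Line 13: ['diamond'] (min_width=7, slack=6)

Answer: | soft been go|
|   who matrix|
|   number run|
|network voice|
|    sea train|
|     calendar|
|      version|
|festival snow|
|        ocean|
|    telescope|
|       bridge|
|      picture|
|      diamond|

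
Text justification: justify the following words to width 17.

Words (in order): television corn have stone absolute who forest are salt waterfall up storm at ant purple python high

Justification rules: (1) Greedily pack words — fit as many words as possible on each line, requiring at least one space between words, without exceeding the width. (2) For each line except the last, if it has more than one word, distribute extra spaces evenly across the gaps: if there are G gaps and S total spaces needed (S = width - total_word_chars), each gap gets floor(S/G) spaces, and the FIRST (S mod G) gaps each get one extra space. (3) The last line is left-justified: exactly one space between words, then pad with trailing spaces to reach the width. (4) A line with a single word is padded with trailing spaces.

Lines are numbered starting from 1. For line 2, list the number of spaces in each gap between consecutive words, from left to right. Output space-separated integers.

Answer: 8

Derivation:
Line 1: ['television', 'corn'] (min_width=15, slack=2)
Line 2: ['have', 'stone'] (min_width=10, slack=7)
Line 3: ['absolute', 'who'] (min_width=12, slack=5)
Line 4: ['forest', 'are', 'salt'] (min_width=15, slack=2)
Line 5: ['waterfall', 'up'] (min_width=12, slack=5)
Line 6: ['storm', 'at', 'ant'] (min_width=12, slack=5)
Line 7: ['purple', 'python'] (min_width=13, slack=4)
Line 8: ['high'] (min_width=4, slack=13)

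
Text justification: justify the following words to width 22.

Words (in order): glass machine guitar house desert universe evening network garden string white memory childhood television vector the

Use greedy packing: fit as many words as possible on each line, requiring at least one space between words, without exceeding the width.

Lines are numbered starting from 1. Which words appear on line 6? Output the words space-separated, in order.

Answer: vector the

Derivation:
Line 1: ['glass', 'machine', 'guitar'] (min_width=20, slack=2)
Line 2: ['house', 'desert', 'universe'] (min_width=21, slack=1)
Line 3: ['evening', 'network', 'garden'] (min_width=22, slack=0)
Line 4: ['string', 'white', 'memory'] (min_width=19, slack=3)
Line 5: ['childhood', 'television'] (min_width=20, slack=2)
Line 6: ['vector', 'the'] (min_width=10, slack=12)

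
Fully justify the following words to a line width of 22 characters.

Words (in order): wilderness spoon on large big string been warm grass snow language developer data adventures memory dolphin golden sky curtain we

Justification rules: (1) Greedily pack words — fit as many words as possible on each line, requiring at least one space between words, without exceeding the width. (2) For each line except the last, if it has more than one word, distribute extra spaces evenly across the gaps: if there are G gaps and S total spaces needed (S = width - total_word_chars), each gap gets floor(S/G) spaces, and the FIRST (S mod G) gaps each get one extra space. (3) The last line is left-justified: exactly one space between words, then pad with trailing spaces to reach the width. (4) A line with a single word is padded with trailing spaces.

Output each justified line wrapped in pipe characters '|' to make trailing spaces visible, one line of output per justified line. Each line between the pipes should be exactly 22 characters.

Line 1: ['wilderness', 'spoon', 'on'] (min_width=19, slack=3)
Line 2: ['large', 'big', 'string', 'been'] (min_width=21, slack=1)
Line 3: ['warm', 'grass', 'snow'] (min_width=15, slack=7)
Line 4: ['language', 'developer'] (min_width=18, slack=4)
Line 5: ['data', 'adventures', 'memory'] (min_width=22, slack=0)
Line 6: ['dolphin', 'golden', 'sky'] (min_width=18, slack=4)
Line 7: ['curtain', 'we'] (min_width=10, slack=12)

Answer: |wilderness   spoon  on|
|large  big string been|
|warm     grass    snow|
|language     developer|
|data adventures memory|
|dolphin   golden   sky|
|curtain we            |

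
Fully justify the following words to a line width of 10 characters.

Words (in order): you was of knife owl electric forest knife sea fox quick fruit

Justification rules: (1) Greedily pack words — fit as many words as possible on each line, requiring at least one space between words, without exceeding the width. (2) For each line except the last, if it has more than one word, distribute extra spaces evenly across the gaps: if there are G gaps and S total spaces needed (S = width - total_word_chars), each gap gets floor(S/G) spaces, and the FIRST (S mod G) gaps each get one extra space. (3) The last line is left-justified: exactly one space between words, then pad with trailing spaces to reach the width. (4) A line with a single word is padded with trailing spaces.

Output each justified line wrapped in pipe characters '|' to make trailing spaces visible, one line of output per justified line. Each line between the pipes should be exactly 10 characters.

Line 1: ['you', 'was', 'of'] (min_width=10, slack=0)
Line 2: ['knife', 'owl'] (min_width=9, slack=1)
Line 3: ['electric'] (min_width=8, slack=2)
Line 4: ['forest'] (min_width=6, slack=4)
Line 5: ['knife', 'sea'] (min_width=9, slack=1)
Line 6: ['fox', 'quick'] (min_width=9, slack=1)
Line 7: ['fruit'] (min_width=5, slack=5)

Answer: |you was of|
|knife  owl|
|electric  |
|forest    |
|knife  sea|
|fox  quick|
|fruit     |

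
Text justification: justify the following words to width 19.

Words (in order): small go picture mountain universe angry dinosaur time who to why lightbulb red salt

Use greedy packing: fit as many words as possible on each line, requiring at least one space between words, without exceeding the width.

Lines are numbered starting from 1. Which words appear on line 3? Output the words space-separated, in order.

Line 1: ['small', 'go', 'picture'] (min_width=16, slack=3)
Line 2: ['mountain', 'universe'] (min_width=17, slack=2)
Line 3: ['angry', 'dinosaur', 'time'] (min_width=19, slack=0)
Line 4: ['who', 'to', 'why'] (min_width=10, slack=9)
Line 5: ['lightbulb', 'red', 'salt'] (min_width=18, slack=1)

Answer: angry dinosaur time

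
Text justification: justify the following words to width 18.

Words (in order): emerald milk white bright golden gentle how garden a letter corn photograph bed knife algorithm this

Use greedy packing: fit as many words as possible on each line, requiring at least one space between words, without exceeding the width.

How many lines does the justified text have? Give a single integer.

Line 1: ['emerald', 'milk', 'white'] (min_width=18, slack=0)
Line 2: ['bright', 'golden'] (min_width=13, slack=5)
Line 3: ['gentle', 'how', 'garden'] (min_width=17, slack=1)
Line 4: ['a', 'letter', 'corn'] (min_width=13, slack=5)
Line 5: ['photograph', 'bed'] (min_width=14, slack=4)
Line 6: ['knife', 'algorithm'] (min_width=15, slack=3)
Line 7: ['this'] (min_width=4, slack=14)
Total lines: 7

Answer: 7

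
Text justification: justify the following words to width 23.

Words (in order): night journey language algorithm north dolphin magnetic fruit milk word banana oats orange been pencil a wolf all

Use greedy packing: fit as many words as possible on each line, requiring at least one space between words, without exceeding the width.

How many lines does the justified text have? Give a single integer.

Answer: 5

Derivation:
Line 1: ['night', 'journey', 'language'] (min_width=22, slack=1)
Line 2: ['algorithm', 'north', 'dolphin'] (min_width=23, slack=0)
Line 3: ['magnetic', 'fruit', 'milk'] (min_width=19, slack=4)
Line 4: ['word', 'banana', 'oats', 'orange'] (min_width=23, slack=0)
Line 5: ['been', 'pencil', 'a', 'wolf', 'all'] (min_width=22, slack=1)
Total lines: 5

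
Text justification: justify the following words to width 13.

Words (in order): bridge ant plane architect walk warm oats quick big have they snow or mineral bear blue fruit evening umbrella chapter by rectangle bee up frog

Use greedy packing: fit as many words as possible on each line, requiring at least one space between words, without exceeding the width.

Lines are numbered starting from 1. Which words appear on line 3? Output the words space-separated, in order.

Line 1: ['bridge', 'ant'] (min_width=10, slack=3)
Line 2: ['plane'] (min_width=5, slack=8)
Line 3: ['architect'] (min_width=9, slack=4)
Line 4: ['walk', 'warm'] (min_width=9, slack=4)
Line 5: ['oats', 'quick'] (min_width=10, slack=3)
Line 6: ['big', 'have', 'they'] (min_width=13, slack=0)
Line 7: ['snow', 'or'] (min_width=7, slack=6)
Line 8: ['mineral', 'bear'] (min_width=12, slack=1)
Line 9: ['blue', 'fruit'] (min_width=10, slack=3)
Line 10: ['evening'] (min_width=7, slack=6)
Line 11: ['umbrella'] (min_width=8, slack=5)
Line 12: ['chapter', 'by'] (min_width=10, slack=3)
Line 13: ['rectangle', 'bee'] (min_width=13, slack=0)
Line 14: ['up', 'frog'] (min_width=7, slack=6)

Answer: architect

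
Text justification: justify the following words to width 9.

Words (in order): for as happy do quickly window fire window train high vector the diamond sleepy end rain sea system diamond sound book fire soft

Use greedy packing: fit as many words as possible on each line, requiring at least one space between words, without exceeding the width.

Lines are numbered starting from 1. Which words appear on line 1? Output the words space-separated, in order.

Line 1: ['for', 'as'] (min_width=6, slack=3)
Line 2: ['happy', 'do'] (min_width=8, slack=1)
Line 3: ['quickly'] (min_width=7, slack=2)
Line 4: ['window'] (min_width=6, slack=3)
Line 5: ['fire'] (min_width=4, slack=5)
Line 6: ['window'] (min_width=6, slack=3)
Line 7: ['train'] (min_width=5, slack=4)
Line 8: ['high'] (min_width=4, slack=5)
Line 9: ['vector'] (min_width=6, slack=3)
Line 10: ['the'] (min_width=3, slack=6)
Line 11: ['diamond'] (min_width=7, slack=2)
Line 12: ['sleepy'] (min_width=6, slack=3)
Line 13: ['end', 'rain'] (min_width=8, slack=1)
Line 14: ['sea'] (min_width=3, slack=6)
Line 15: ['system'] (min_width=6, slack=3)
Line 16: ['diamond'] (min_width=7, slack=2)
Line 17: ['sound'] (min_width=5, slack=4)
Line 18: ['book', 'fire'] (min_width=9, slack=0)
Line 19: ['soft'] (min_width=4, slack=5)

Answer: for as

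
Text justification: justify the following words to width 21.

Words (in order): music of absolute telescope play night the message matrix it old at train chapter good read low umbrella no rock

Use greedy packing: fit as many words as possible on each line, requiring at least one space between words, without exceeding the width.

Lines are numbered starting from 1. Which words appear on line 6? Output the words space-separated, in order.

Line 1: ['music', 'of', 'absolute'] (min_width=17, slack=4)
Line 2: ['telescope', 'play', 'night'] (min_width=20, slack=1)
Line 3: ['the', 'message', 'matrix', 'it'] (min_width=21, slack=0)
Line 4: ['old', 'at', 'train', 'chapter'] (min_width=20, slack=1)
Line 5: ['good', 'read', 'low'] (min_width=13, slack=8)
Line 6: ['umbrella', 'no', 'rock'] (min_width=16, slack=5)

Answer: umbrella no rock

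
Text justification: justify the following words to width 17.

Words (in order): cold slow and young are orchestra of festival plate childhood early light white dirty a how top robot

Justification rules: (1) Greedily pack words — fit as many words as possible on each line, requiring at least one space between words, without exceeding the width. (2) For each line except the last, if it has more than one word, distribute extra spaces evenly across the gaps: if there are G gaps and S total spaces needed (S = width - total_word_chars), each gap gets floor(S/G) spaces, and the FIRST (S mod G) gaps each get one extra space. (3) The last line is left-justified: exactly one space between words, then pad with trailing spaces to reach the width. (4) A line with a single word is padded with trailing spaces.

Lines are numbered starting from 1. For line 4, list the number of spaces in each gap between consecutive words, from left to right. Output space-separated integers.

Line 1: ['cold', 'slow', 'and'] (min_width=13, slack=4)
Line 2: ['young', 'are'] (min_width=9, slack=8)
Line 3: ['orchestra', 'of'] (min_width=12, slack=5)
Line 4: ['festival', 'plate'] (min_width=14, slack=3)
Line 5: ['childhood', 'early'] (min_width=15, slack=2)
Line 6: ['light', 'white', 'dirty'] (min_width=17, slack=0)
Line 7: ['a', 'how', 'top', 'robot'] (min_width=15, slack=2)

Answer: 4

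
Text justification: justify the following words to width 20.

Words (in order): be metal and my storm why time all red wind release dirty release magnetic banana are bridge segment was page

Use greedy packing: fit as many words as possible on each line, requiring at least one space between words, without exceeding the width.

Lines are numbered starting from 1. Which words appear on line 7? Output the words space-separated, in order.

Line 1: ['be', 'metal', 'and', 'my'] (min_width=15, slack=5)
Line 2: ['storm', 'why', 'time', 'all'] (min_width=18, slack=2)
Line 3: ['red', 'wind', 'release'] (min_width=16, slack=4)
Line 4: ['dirty', 'release'] (min_width=13, slack=7)
Line 5: ['magnetic', 'banana', 'are'] (min_width=19, slack=1)
Line 6: ['bridge', 'segment', 'was'] (min_width=18, slack=2)
Line 7: ['page'] (min_width=4, slack=16)

Answer: page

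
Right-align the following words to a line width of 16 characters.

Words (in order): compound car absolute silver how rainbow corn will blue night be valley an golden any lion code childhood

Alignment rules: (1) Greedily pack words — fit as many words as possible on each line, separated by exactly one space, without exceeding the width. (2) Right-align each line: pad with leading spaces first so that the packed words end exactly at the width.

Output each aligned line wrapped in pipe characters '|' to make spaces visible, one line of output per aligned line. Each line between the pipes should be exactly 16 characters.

Line 1: ['compound', 'car'] (min_width=12, slack=4)
Line 2: ['absolute', 'silver'] (min_width=15, slack=1)
Line 3: ['how', 'rainbow', 'corn'] (min_width=16, slack=0)
Line 4: ['will', 'blue', 'night'] (min_width=15, slack=1)
Line 5: ['be', 'valley', 'an'] (min_width=12, slack=4)
Line 6: ['golden', 'any', 'lion'] (min_width=15, slack=1)
Line 7: ['code', 'childhood'] (min_width=14, slack=2)

Answer: |    compound car|
| absolute silver|
|how rainbow corn|
| will blue night|
|    be valley an|
| golden any lion|
|  code childhood|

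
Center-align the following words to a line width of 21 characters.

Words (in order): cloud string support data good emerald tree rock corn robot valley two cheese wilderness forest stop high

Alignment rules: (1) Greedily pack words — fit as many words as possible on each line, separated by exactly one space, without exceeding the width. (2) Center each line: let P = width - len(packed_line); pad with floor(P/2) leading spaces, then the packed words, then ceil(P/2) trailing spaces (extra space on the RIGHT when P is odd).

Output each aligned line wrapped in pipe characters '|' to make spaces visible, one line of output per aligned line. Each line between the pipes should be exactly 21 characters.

Answer: |cloud string support |
|  data good emerald  |
|tree rock corn robot |
|  valley two cheese  |
|  wilderness forest  |
|      stop high      |

Derivation:
Line 1: ['cloud', 'string', 'support'] (min_width=20, slack=1)
Line 2: ['data', 'good', 'emerald'] (min_width=17, slack=4)
Line 3: ['tree', 'rock', 'corn', 'robot'] (min_width=20, slack=1)
Line 4: ['valley', 'two', 'cheese'] (min_width=17, slack=4)
Line 5: ['wilderness', 'forest'] (min_width=17, slack=4)
Line 6: ['stop', 'high'] (min_width=9, slack=12)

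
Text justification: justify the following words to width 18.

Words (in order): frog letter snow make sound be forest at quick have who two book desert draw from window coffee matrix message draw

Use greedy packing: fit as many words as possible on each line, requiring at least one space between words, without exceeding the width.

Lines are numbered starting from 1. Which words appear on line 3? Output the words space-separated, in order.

Answer: forest at quick

Derivation:
Line 1: ['frog', 'letter', 'snow'] (min_width=16, slack=2)
Line 2: ['make', 'sound', 'be'] (min_width=13, slack=5)
Line 3: ['forest', 'at', 'quick'] (min_width=15, slack=3)
Line 4: ['have', 'who', 'two', 'book'] (min_width=17, slack=1)
Line 5: ['desert', 'draw', 'from'] (min_width=16, slack=2)
Line 6: ['window', 'coffee'] (min_width=13, slack=5)
Line 7: ['matrix', 'message'] (min_width=14, slack=4)
Line 8: ['draw'] (min_width=4, slack=14)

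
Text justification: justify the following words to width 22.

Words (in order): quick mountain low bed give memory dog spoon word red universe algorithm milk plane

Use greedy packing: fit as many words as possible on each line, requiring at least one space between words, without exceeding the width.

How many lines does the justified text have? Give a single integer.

Answer: 4

Derivation:
Line 1: ['quick', 'mountain', 'low', 'bed'] (min_width=22, slack=0)
Line 2: ['give', 'memory', 'dog', 'spoon'] (min_width=21, slack=1)
Line 3: ['word', 'red', 'universe'] (min_width=17, slack=5)
Line 4: ['algorithm', 'milk', 'plane'] (min_width=20, slack=2)
Total lines: 4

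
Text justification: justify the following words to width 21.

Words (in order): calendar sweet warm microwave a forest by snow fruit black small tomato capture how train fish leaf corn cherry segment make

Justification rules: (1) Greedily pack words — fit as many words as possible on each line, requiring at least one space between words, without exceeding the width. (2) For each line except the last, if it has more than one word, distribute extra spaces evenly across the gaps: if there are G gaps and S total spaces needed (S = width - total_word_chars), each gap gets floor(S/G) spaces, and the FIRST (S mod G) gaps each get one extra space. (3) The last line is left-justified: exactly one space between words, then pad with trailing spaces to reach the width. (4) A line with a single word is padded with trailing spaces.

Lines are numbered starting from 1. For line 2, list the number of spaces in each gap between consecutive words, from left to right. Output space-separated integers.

Answer: 1 1 1

Derivation:
Line 1: ['calendar', 'sweet', 'warm'] (min_width=19, slack=2)
Line 2: ['microwave', 'a', 'forest', 'by'] (min_width=21, slack=0)
Line 3: ['snow', 'fruit', 'black'] (min_width=16, slack=5)
Line 4: ['small', 'tomato', 'capture'] (min_width=20, slack=1)
Line 5: ['how', 'train', 'fish', 'leaf'] (min_width=19, slack=2)
Line 6: ['corn', 'cherry', 'segment'] (min_width=19, slack=2)
Line 7: ['make'] (min_width=4, slack=17)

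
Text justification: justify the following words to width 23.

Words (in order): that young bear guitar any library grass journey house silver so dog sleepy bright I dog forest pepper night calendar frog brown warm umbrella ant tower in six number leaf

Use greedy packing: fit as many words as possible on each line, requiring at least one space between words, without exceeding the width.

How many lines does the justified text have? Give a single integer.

Answer: 8

Derivation:
Line 1: ['that', 'young', 'bear', 'guitar'] (min_width=22, slack=1)
Line 2: ['any', 'library', 'grass'] (min_width=17, slack=6)
Line 3: ['journey', 'house', 'silver', 'so'] (min_width=23, slack=0)
Line 4: ['dog', 'sleepy', 'bright', 'I', 'dog'] (min_width=23, slack=0)
Line 5: ['forest', 'pepper', 'night'] (min_width=19, slack=4)
Line 6: ['calendar', 'frog', 'brown'] (min_width=19, slack=4)
Line 7: ['warm', 'umbrella', 'ant', 'tower'] (min_width=23, slack=0)
Line 8: ['in', 'six', 'number', 'leaf'] (min_width=18, slack=5)
Total lines: 8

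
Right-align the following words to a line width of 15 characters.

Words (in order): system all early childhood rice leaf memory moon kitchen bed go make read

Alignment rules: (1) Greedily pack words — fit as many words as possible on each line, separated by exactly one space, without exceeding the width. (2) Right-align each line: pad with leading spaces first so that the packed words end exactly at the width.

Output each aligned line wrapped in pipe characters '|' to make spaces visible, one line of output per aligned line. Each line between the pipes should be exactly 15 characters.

Answer: |     system all|
|early childhood|
|      rice leaf|
|    memory moon|
| kitchen bed go|
|      make read|

Derivation:
Line 1: ['system', 'all'] (min_width=10, slack=5)
Line 2: ['early', 'childhood'] (min_width=15, slack=0)
Line 3: ['rice', 'leaf'] (min_width=9, slack=6)
Line 4: ['memory', 'moon'] (min_width=11, slack=4)
Line 5: ['kitchen', 'bed', 'go'] (min_width=14, slack=1)
Line 6: ['make', 'read'] (min_width=9, slack=6)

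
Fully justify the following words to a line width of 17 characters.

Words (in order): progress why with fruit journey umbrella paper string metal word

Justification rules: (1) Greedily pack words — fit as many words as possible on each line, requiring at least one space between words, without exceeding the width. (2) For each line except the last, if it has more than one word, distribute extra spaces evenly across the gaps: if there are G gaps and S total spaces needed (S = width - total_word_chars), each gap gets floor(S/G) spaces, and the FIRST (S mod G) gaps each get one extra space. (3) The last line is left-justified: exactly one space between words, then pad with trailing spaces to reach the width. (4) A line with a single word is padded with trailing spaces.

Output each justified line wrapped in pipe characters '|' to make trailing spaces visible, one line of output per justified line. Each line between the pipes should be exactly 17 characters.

Answer: |progress why with|
|fruit     journey|
|umbrella    paper|
|string metal word|

Derivation:
Line 1: ['progress', 'why', 'with'] (min_width=17, slack=0)
Line 2: ['fruit', 'journey'] (min_width=13, slack=4)
Line 3: ['umbrella', 'paper'] (min_width=14, slack=3)
Line 4: ['string', 'metal', 'word'] (min_width=17, slack=0)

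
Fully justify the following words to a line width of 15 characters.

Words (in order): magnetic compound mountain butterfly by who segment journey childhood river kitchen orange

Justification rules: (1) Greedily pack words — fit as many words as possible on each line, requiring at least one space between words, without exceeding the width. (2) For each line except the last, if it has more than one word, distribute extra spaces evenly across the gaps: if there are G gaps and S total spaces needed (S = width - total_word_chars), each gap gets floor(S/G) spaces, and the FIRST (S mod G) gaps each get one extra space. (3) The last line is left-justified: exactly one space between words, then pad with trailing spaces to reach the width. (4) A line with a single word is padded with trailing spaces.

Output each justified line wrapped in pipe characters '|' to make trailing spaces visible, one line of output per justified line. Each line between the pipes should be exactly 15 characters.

Line 1: ['magnetic'] (min_width=8, slack=7)
Line 2: ['compound'] (min_width=8, slack=7)
Line 3: ['mountain'] (min_width=8, slack=7)
Line 4: ['butterfly', 'by'] (min_width=12, slack=3)
Line 5: ['who', 'segment'] (min_width=11, slack=4)
Line 6: ['journey'] (min_width=7, slack=8)
Line 7: ['childhood', 'river'] (min_width=15, slack=0)
Line 8: ['kitchen', 'orange'] (min_width=14, slack=1)

Answer: |magnetic       |
|compound       |
|mountain       |
|butterfly    by|
|who     segment|
|journey        |
|childhood river|
|kitchen orange |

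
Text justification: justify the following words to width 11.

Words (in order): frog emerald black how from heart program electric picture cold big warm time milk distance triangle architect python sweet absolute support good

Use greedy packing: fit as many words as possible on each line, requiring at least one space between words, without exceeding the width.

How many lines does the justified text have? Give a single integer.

Line 1: ['frog'] (min_width=4, slack=7)
Line 2: ['emerald'] (min_width=7, slack=4)
Line 3: ['black', 'how'] (min_width=9, slack=2)
Line 4: ['from', 'heart'] (min_width=10, slack=1)
Line 5: ['program'] (min_width=7, slack=4)
Line 6: ['electric'] (min_width=8, slack=3)
Line 7: ['picture'] (min_width=7, slack=4)
Line 8: ['cold', 'big'] (min_width=8, slack=3)
Line 9: ['warm', 'time'] (min_width=9, slack=2)
Line 10: ['milk'] (min_width=4, slack=7)
Line 11: ['distance'] (min_width=8, slack=3)
Line 12: ['triangle'] (min_width=8, slack=3)
Line 13: ['architect'] (min_width=9, slack=2)
Line 14: ['python'] (min_width=6, slack=5)
Line 15: ['sweet'] (min_width=5, slack=6)
Line 16: ['absolute'] (min_width=8, slack=3)
Line 17: ['support'] (min_width=7, slack=4)
Line 18: ['good'] (min_width=4, slack=7)
Total lines: 18

Answer: 18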